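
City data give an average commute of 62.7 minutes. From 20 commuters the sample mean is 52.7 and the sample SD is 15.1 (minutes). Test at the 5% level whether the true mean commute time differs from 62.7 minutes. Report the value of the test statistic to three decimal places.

H0: μ = 62.7; H1: μ ≠ 62.7 (one-sample t-test, two-sided).
t = (x̄ − μ₀)/(s/√n) = (52.7 − 62.7)/(15.1/√20) = -2.962
df = n − 1 = 19
Two-sided p-value ≈ 0.008
Since p ≈ 0.008 < α = 0.05, reject H0; the evidence is statistically significant.

-2.962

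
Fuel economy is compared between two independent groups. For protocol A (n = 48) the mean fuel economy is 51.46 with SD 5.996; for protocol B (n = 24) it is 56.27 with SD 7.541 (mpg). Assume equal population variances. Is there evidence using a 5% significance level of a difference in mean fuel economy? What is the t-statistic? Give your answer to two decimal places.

Let group 1 = protocol A, group 2 = protocol B. H0: μ_1 = μ_2; H1: μ_1 ≠ μ_2 (two-sample pooled-variance t-test, two-sided).
s_p² = [(48−1)·5.996² + (24−1)·7.541²]/(48+24−2) = 42.824
t = (51.46 − 56.27)/√[42.824·(1/48 + 1/24)] = -2.94
df = n₁ + n₂ − 2 = 70
Two-sided p-value ≈ 0.004
Since p ≈ 0.004 < α = 0.05, reject H0; the data support H1.

-2.94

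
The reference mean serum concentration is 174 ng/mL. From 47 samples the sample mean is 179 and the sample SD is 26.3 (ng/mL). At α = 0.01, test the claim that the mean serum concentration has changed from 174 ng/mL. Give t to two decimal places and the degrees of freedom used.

t = 1.30, df = 46

H0: μ = 174; H1: μ ≠ 174 (one-sample t-test, two-sided).
t = (x̄ − μ₀)/(s/√n) = (179 − 174)/(26.3/√47) = 1.30
df = n − 1 = 46
Two-sided p-value ≈ 0.199
Since p ≈ 0.199 > α = 0.01, fail to reject H0; the evidence is not statistically significant.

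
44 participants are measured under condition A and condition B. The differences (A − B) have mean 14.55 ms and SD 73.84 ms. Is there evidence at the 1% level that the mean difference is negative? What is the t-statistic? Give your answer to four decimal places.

1.3071

H0: μ_d = 0; H1: μ_d < 0 (paired t-test on the differences, left-tailed).
t = d̄/(s_d/√n) = 14.55/(73.84/√44) = 1.3071
df = n − 1 = 43
p-value = P(T ≤ 1.3071) ≈ 0.901
Since p ≈ 0.901 > α = 0.01, fail to reject H0; the data do not provide sufficient evidence against H0.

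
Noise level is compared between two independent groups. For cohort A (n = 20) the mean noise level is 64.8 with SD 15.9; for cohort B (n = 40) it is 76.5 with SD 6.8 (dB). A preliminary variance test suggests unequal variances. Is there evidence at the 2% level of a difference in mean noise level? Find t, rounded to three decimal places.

Let group 1 = cohort A, group 2 = cohort B. H0: μ_1 = μ_2; H1: μ_1 ≠ μ_2 (Welch's two-sample t-test, two-sided).
t = (x̄_1 − x̄_2)/√(s_1²/n_1 + s_2²/n_2) = (64.8 − 76.5)/√(15.9²/20 + 6.8²/40) = -3.150
Welch–Satterthwaite df ≈ 22.54
Two-sided p-value ≈ 0.0046
Since p ≈ 0.0046 < α = 0.02, reject H0; the evidence is statistically significant.

-3.150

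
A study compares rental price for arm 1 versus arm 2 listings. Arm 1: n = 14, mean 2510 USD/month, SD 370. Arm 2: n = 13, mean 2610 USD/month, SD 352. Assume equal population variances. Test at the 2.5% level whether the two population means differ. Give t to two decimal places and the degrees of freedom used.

Let group 1 = arm 1, group 2 = arm 2. H0: μ_1 = μ_2; H1: μ_1 ≠ μ_2 (two-sample pooled-variance t-test, two-sided).
s_p² = [(14−1)·370² + (13−1)·352²]/(14+13−2) = 130662
t = (2510 − 2610)/√[130662·(1/14 + 1/13)] = -0.72
df = n₁ + n₂ − 2 = 25
Two-sided p-value ≈ 0.4793
Since p ≈ 0.4793 > α = 0.025, fail to reject H0; the data do not provide sufficient evidence against H0.

t = -0.72, df = 25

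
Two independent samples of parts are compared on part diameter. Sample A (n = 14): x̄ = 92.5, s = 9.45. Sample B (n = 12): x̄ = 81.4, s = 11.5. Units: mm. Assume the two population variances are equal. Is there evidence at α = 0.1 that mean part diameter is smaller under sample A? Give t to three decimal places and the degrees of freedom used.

t = 2.703, df = 24

Let group 1 = sample A, group 2 = sample B. H0: μ_1 = μ_2; H1: μ_1 < μ_2 (two-sample pooled-variance t-test, left-tailed).
s_p² = [(14−1)·9.45² + (12−1)·11.5²]/(14+12−2) = 108.987
t = (92.5 − 81.4)/√[108.987·(1/14 + 1/12)] = 2.703
df = n₁ + n₂ − 2 = 24
p-value = P(T ≤ 2.703) ≈ 0.9938
Since p ≈ 0.9938 > α = 0.1, fail to reject H0; the evidence is not statistically significant.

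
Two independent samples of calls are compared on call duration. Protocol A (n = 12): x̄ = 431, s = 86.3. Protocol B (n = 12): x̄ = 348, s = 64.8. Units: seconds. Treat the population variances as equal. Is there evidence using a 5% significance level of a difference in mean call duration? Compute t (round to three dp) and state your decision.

t = 2.664; reject H0

Let group 1 = protocol A, group 2 = protocol B. H0: μ_1 = μ_2; H1: μ_1 ≠ μ_2 (two-sample pooled-variance t-test, two-sided).
s_p² = [(12−1)·86.3² + (12−1)·64.8²]/(12+12−2) = 5823.36
t = (431 − 348)/√[5823.36·(1/12 + 1/12)] = 2.664
df = n₁ + n₂ − 2 = 22
Two-sided p-value ≈ 0.014
Since p ≈ 0.014 < α = 0.05, reject H0; the data support H1.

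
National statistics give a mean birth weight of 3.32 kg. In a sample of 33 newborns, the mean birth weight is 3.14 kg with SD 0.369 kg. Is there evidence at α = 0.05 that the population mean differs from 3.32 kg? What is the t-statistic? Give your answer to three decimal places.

-2.802

H0: μ = 3.32; H1: μ ≠ 3.32 (one-sample t-test, two-sided).
t = (x̄ − μ₀)/(s/√n) = (3.14 − 3.32)/(0.369/√33) = -2.802
df = n − 1 = 32
Two-sided p-value ≈ 0.0085
Since p ≈ 0.0085 < α = 0.05, reject H0; the evidence is statistically significant.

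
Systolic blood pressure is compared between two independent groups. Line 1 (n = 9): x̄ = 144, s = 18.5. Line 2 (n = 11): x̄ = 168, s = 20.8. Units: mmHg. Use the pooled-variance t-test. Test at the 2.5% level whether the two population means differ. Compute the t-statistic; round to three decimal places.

Let group 1 = line 1, group 2 = line 2. H0: μ_1 = μ_2; H1: μ_1 ≠ μ_2 (two-sample pooled-variance t-test, two-sided).
s_p² = [(9−1)·18.5² + (11−1)·20.8²]/(9+11−2) = 392.467
t = (144 − 168)/√[392.467·(1/9 + 1/11)] = -2.695
df = n₁ + n₂ − 2 = 18
Two-sided p-value ≈ 0.0148
Since p ≈ 0.0148 < α = 0.025, reject H0; the data support H1.

-2.695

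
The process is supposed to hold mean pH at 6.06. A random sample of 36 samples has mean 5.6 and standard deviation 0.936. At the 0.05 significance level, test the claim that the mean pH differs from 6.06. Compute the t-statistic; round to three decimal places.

-2.949

H0: μ = 6.06; H1: μ ≠ 6.06 (one-sample t-test, two-sided).
t = (x̄ − μ₀)/(s/√n) = (5.6 − 6.06)/(0.936/√36) = -2.949
df = n − 1 = 35
Two-sided p-value ≈ 0.006
Since p ≈ 0.006 < α = 0.05, reject H0; the data support H1.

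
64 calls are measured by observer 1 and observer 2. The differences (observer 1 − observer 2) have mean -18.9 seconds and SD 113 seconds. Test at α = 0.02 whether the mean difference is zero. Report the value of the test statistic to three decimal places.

-1.338

H0: μ_d = 0; H1: μ_d ≠ 0 (paired t-test on the differences, two-sided).
t = d̄/(s_d/√n) = -18.9/(113/√64) = -1.338
df = n − 1 = 63
Two-sided p-value ≈ 0.1857
Since p ≈ 0.1857 > α = 0.02, fail to reject H0; the evidence is not statistically significant.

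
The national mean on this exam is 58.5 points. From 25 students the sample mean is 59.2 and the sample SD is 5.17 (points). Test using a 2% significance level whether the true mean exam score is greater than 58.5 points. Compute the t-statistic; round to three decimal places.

0.677

H0: μ = 58.5; H1: μ > 58.5 (one-sample t-test, right-tailed).
t = (x̄ − μ₀)/(s/√n) = (59.2 − 58.5)/(5.17/√25) = 0.677
df = n − 1 = 24
p-value = P(T ≥ 0.677) ≈ 0.2524
Since p ≈ 0.2524 > α = 0.02, fail to reject H0; the data do not provide sufficient evidence against H0.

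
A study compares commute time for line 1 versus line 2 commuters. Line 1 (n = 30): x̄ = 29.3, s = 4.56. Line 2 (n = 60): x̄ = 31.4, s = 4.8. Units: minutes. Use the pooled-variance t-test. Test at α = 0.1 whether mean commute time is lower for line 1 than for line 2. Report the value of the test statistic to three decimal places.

Let group 1 = line 1, group 2 = line 2. H0: μ_1 = μ_2; H1: μ_1 < μ_2 (two-sample pooled-variance t-test, left-tailed).
s_p² = [(30−1)·4.56² + (60−1)·4.8²]/(30+60−2) = 22.2997
t = (29.3 − 31.4)/√[22.2997·(1/30 + 1/60)] = -1.989
df = n₁ + n₂ − 2 = 88
p-value = P(T ≤ -1.989) ≈ 0.025
Since p ≈ 0.025 < α = 0.1, reject H0; the evidence is statistically significant.

-1.989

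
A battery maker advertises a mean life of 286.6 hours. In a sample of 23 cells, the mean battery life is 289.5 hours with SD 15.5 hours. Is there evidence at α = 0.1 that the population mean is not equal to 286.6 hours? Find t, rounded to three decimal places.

0.897

H0: μ = 286.6; H1: μ ≠ 286.6 (one-sample t-test, two-sided).
t = (x̄ − μ₀)/(s/√n) = (289.5 − 286.6)/(15.5/√23) = 0.897
df = n − 1 = 22
Two-sided p-value ≈ 0.3793
Since p ≈ 0.3793 > α = 0.1, fail to reject H0; the evidence is not statistically significant.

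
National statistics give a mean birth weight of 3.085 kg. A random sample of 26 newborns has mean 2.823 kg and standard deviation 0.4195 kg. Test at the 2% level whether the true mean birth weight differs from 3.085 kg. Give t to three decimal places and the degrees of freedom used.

H0: μ = 3.085; H1: μ ≠ 3.085 (one-sample t-test, two-sided).
t = (x̄ − μ₀)/(s/√n) = (2.823 − 3.085)/(0.4195/√26) = -3.185
df = n − 1 = 25
Two-sided p-value ≈ 0.0039
Since p ≈ 0.0039 < α = 0.02, reject H0; the evidence is statistically significant.

t = -3.185, df = 25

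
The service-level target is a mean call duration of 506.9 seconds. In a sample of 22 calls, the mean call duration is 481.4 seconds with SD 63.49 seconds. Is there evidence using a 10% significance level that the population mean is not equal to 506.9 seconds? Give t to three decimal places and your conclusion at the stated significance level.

H0: μ = 506.9; H1: μ ≠ 506.9 (one-sample t-test, two-sided).
t = (x̄ − μ₀)/(s/√n) = (481.4 − 506.9)/(63.49/√22) = -1.884
df = n − 1 = 21
Two-sided p-value ≈ 0.0735
Since p ≈ 0.0735 < α = 0.1, reject H0; the evidence is statistically significant.

t = -1.884; reject H0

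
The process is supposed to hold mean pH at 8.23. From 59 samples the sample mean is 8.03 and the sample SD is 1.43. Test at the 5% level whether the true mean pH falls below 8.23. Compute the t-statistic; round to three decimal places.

-1.074

H0: μ = 8.23; H1: μ < 8.23 (one-sample t-test, left-tailed).
t = (x̄ − μ₀)/(s/√n) = (8.03 − 8.23)/(1.43/√59) = -1.074
df = n − 1 = 58
p-value = P(T ≤ -1.074) ≈ 0.1436
Since p ≈ 0.1436 > α = 0.05, fail to reject H0; the data do not provide sufficient evidence against H0.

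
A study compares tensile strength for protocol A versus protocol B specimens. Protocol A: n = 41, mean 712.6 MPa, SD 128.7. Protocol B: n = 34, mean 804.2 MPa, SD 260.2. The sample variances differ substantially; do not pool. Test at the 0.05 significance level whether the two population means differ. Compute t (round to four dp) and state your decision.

t = -1.8716; fail to reject H0

Let group 1 = protocol A, group 2 = protocol B. H0: μ_1 = μ_2; H1: μ_1 ≠ μ_2 (Welch's two-sample t-test, two-sided).
t = (x̄_1 − x̄_2)/√(s_1²/n_1 + s_2²/n_2) = (712.6 − 804.2)/√(128.7²/41 + 260.2²/34) = -1.8716
Welch–Satterthwaite df ≈ 46.18
Two-sided p-value ≈ 0.068
Since p ≈ 0.068 > α = 0.05, fail to reject H0; the evidence is not statistically significant.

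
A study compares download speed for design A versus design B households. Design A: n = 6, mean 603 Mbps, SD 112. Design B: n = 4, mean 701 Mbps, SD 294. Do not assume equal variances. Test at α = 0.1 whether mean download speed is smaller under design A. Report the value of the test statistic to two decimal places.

Let group 1 = design A, group 2 = design B. H0: μ_1 = μ_2; H1: μ_1 < μ_2 (Welch's two-sample t-test, left-tailed).
t = (x̄_1 − x̄_2)/√(s_1²/n_1 + s_2²/n_2) = (603 − 701)/√(112²/6 + 294²/4) = -0.64
Welch–Satterthwaite df ≈ 3.59
p-value = P(T ≤ -0.64) ≈ 0.281
Since p ≈ 0.281 > α = 0.1, fail to reject H0; the evidence is not statistically significant.

-0.64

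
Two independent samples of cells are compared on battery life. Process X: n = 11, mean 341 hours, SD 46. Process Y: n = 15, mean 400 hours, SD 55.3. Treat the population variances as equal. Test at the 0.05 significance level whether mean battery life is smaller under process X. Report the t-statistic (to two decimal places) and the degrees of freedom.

Let group 1 = process X, group 2 = process Y. H0: μ_1 = μ_2; H1: μ_1 < μ_2 (two-sample pooled-variance t-test, left-tailed).
s_p² = [(11−1)·46² + (15−1)·55.3²]/(11+15−2) = 2665.55
t = (341 − 400)/√[2665.55·(1/11 + 1/15)] = -2.88
df = n₁ + n₂ − 2 = 24
p-value = P(T ≤ -2.88) ≈ 0.004
Since p ≈ 0.004 < α = 0.05, reject H0; the evidence is statistically significant.

t = -2.88, df = 24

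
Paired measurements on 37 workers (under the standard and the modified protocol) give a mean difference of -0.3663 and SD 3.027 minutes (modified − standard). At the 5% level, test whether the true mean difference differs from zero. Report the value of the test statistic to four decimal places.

H0: μ_d = 0; H1: μ_d ≠ 0 (paired t-test on the differences, two-sided).
t = d̄/(s_d/√n) = -0.3663/(3.027/√37) = -0.7361
df = n − 1 = 36
Two-sided p-value ≈ 0.466
Since p ≈ 0.466 > α = 0.05, fail to reject H0; the data do not provide sufficient evidence against H0.

-0.7361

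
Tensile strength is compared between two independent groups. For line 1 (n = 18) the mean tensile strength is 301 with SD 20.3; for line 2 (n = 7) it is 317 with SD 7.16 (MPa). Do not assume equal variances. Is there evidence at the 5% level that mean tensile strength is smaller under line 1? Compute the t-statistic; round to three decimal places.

Let group 1 = line 1, group 2 = line 2. H0: μ_1 = μ_2; H1: μ_1 < μ_2 (Welch's two-sample t-test, left-tailed).
t = (x̄_1 − x̄_2)/√(s_1²/n_1 + s_2²/n_2) = (301 − 317)/√(20.3²/18 + 7.16²/7) = -2.911
Welch–Satterthwaite df ≈ 22.96
p-value = P(T ≤ -2.911) ≈ 0.004
Since p ≈ 0.004 < α = 0.05, reject H0; the data support H1.

-2.911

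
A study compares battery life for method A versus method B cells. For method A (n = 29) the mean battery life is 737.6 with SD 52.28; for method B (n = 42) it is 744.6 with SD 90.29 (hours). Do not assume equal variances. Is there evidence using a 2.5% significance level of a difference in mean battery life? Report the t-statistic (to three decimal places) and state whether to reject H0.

Let group 1 = method A, group 2 = method B. H0: μ_1 = μ_2; H1: μ_1 ≠ μ_2 (Welch's two-sample t-test, two-sided).
t = (x̄_1 − x̄_2)/√(s_1²/n_1 + s_2²/n_2) = (737.6 − 744.6)/√(52.28²/29 + 90.29²/42) = -0.412
Welch–Satterthwaite df ≈ 67.26
Two-sided p-value ≈ 0.6815
Since p ≈ 0.6815 > α = 0.025, fail to reject H0; the data do not provide sufficient evidence against H0.

t = -0.412; fail to reject H0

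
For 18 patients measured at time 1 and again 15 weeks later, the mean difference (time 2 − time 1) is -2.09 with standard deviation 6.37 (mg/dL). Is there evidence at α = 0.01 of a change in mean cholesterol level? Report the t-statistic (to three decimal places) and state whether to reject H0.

t = -1.392; fail to reject H0

H0: μ_d = 0; H1: μ_d ≠ 0 (paired t-test on the differences, two-sided).
t = d̄/(s_d/√n) = -2.09/(6.37/√18) = -1.392
df = n − 1 = 17
Two-sided p-value ≈ 0.182
Since p ≈ 0.182 > α = 0.01, fail to reject H0; the evidence is not statistically significant.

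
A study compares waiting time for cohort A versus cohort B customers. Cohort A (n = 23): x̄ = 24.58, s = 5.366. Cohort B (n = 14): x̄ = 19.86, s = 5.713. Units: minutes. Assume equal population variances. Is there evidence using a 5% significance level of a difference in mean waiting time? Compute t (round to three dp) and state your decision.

Let group 1 = cohort A, group 2 = cohort B. H0: μ_1 = μ_2; H1: μ_1 ≠ μ_2 (two-sample pooled-variance t-test, two-sided).
s_p² = [(23−1)·5.366² + (14−1)·5.713²]/(23+14−2) = 30.2219
t = (24.58 − 19.86)/√[30.2219·(1/23 + 1/14)] = 2.533
df = n₁ + n₂ − 2 = 35
Two-sided p-value ≈ 0.0160
Since p ≈ 0.0160 < α = 0.05, reject H0; the evidence is statistically significant.

t = 2.533; reject H0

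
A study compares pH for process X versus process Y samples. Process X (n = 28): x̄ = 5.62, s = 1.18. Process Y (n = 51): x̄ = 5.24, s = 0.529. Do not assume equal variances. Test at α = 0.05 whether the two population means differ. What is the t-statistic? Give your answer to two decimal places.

1.62

Let group 1 = process X, group 2 = process Y. H0: μ_1 = μ_2; H1: μ_1 ≠ μ_2 (Welch's two-sample t-test, two-sided).
t = (x̄_1 − x̄_2)/√(s_1²/n_1 + s_2²/n_2) = (5.62 − 5.24)/√(1.18²/28 + 0.529²/51) = 1.62
Welch–Satterthwaite df ≈ 33.07
Two-sided p-value ≈ 0.1153
Since p ≈ 0.1153 > α = 0.05, fail to reject H0; the evidence is not statistically significant.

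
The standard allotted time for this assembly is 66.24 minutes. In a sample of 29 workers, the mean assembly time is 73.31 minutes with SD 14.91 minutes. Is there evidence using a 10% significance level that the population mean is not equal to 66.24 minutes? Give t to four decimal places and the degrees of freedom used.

H0: μ = 66.24; H1: μ ≠ 66.24 (one-sample t-test, two-sided).
t = (x̄ − μ₀)/(s/√n) = (73.31 − 66.24)/(14.91/√29) = 2.5535
df = n − 1 = 28
Two-sided p-value ≈ 0.016
Since p ≈ 0.016 < α = 0.1, reject H0; the evidence is statistically significant.

t = 2.5535, df = 28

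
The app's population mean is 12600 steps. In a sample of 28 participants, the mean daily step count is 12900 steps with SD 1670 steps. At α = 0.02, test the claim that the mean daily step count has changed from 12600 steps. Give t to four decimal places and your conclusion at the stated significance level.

t = 0.9506; fail to reject H0

H0: μ = 12600; H1: μ ≠ 12600 (one-sample t-test, two-sided).
t = (x̄ − μ₀)/(s/√n) = (12900 − 12600)/(1670/√28) = 0.9506
df = n − 1 = 27
Two-sided p-value ≈ 0.350
Since p ≈ 0.350 > α = 0.02, fail to reject H0; the data do not provide sufficient evidence against H0.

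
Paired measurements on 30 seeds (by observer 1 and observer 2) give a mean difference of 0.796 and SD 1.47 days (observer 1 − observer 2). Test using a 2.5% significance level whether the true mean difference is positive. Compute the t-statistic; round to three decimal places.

2.966

H0: μ_d = 0; H1: μ_d > 0 (paired t-test on the differences, right-tailed).
t = d̄/(s_d/√n) = 0.796/(1.47/√30) = 2.966
df = n − 1 = 29
p-value = P(T ≥ 2.966) ≈ 0.003
Since p ≈ 0.003 < α = 0.025, reject H0; the data support H1.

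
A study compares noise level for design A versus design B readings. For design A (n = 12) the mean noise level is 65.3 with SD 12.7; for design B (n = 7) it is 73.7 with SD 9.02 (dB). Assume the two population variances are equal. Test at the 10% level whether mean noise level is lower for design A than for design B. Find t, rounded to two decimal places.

Let group 1 = design A, group 2 = design B. H0: μ_1 = μ_2; H1: μ_1 < μ_2 (two-sample pooled-variance t-test, left-tailed).
s_p² = [(12−1)·12.7² + (7−1)·9.02²]/(12+7−2) = 133.08
t = (65.3 − 73.7)/√[133.08·(1/12 + 1/7)] = -1.53
df = n₁ + n₂ − 2 = 17
p-value = P(T ≤ -1.53) ≈ 0.0721
Since p ≈ 0.0721 < α = 0.1, reject H0; the evidence is statistically significant.

-1.53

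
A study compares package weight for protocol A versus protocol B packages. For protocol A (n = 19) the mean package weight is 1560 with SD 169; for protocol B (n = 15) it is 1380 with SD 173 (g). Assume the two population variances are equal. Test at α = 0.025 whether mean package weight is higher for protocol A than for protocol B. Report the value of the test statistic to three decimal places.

3.052

Let group 1 = protocol A, group 2 = protocol B. H0: μ_1 = μ_2; H1: μ_1 > μ_2 (two-sample pooled-variance t-test, right-tailed).
s_p² = [(19−1)·169² + (15−1)·173²]/(19+15−2) = 29159.5
t = (1560 − 1380)/√[29159.5·(1/19 + 1/15)] = 3.052
df = n₁ + n₂ − 2 = 32
p-value = P(T ≥ 3.052) ≈ 0.002
Since p ≈ 0.002 < α = 0.025, reject H0; the evidence is statistically significant.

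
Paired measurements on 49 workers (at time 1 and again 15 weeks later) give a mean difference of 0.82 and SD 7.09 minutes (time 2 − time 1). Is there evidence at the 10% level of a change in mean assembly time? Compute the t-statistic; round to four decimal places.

0.8096

H0: μ_d = 0; H1: μ_d ≠ 0 (paired t-test on the differences, two-sided).
t = d̄/(s_d/√n) = 0.82/(7.09/√49) = 0.8096
df = n − 1 = 48
Two-sided p-value ≈ 0.4222
Since p ≈ 0.4222 > α = 0.1, fail to reject H0; the data do not provide sufficient evidence against H0.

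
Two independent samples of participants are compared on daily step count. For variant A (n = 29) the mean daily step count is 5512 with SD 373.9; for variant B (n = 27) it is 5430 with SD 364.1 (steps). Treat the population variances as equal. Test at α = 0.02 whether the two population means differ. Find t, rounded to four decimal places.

0.8305

Let group 1 = variant A, group 2 = variant B. H0: μ_1 = μ_2; H1: μ_1 ≠ μ_2 (two-sample pooled-variance t-test, two-sided).
s_p² = [(29−1)·373.9² + (27−1)·364.1²]/(29+27−2) = 136319
t = (5512 − 5430)/√[136319·(1/29 + 1/27)] = 0.8305
df = n₁ + n₂ − 2 = 54
Two-sided p-value ≈ 0.4099
Since p ≈ 0.4099 > α = 0.02, fail to reject H0; the evidence is not statistically significant.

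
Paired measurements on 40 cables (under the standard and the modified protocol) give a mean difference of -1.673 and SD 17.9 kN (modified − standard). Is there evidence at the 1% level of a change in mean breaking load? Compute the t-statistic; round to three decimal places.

-0.591

H0: μ_d = 0; H1: μ_d ≠ 0 (paired t-test on the differences, two-sided).
t = d̄/(s_d/√n) = -1.673/(17.9/√40) = -0.591
df = n − 1 = 39
Two-sided p-value ≈ 0.5579
Since p ≈ 0.5579 > α = 0.01, fail to reject H0; the evidence is not statistically significant.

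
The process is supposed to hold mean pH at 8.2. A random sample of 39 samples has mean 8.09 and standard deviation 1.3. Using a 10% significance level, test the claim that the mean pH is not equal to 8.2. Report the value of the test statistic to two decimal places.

-0.53

H0: μ = 8.2; H1: μ ≠ 8.2 (one-sample t-test, two-sided).
t = (x̄ − μ₀)/(s/√n) = (8.09 − 8.2)/(1.3/√39) = -0.53
df = n − 1 = 38
Two-sided p-value ≈ 0.600
Since p ≈ 0.600 > α = 0.1, fail to reject H0; the data do not provide sufficient evidence against H0.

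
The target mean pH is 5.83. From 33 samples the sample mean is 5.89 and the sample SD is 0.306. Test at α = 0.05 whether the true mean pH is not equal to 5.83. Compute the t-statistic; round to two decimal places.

1.13

H0: μ = 5.83; H1: μ ≠ 5.83 (one-sample t-test, two-sided).
t = (x̄ − μ₀)/(s/√n) = (5.89 − 5.83)/(0.306/√33) = 1.13
df = n − 1 = 32
Two-sided p-value ≈ 0.2684
Since p ≈ 0.2684 > α = 0.05, fail to reject H0; the evidence is not statistically significant.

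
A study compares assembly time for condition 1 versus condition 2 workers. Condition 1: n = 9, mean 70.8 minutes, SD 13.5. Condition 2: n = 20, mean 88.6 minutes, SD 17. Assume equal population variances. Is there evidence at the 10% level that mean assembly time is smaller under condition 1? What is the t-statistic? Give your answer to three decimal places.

Let group 1 = condition 1, group 2 = condition 2. H0: μ_1 = μ_2; H1: μ_1 < μ_2 (two-sample pooled-variance t-test, left-tailed).
s_p² = [(9−1)·13.5² + (20−1)·17²]/(9+20−2) = 257.37
t = (70.8 − 88.6)/√[257.37·(1/9 + 1/20)] = -2.764
df = n₁ + n₂ − 2 = 27
p-value = P(T ≤ -2.764) ≈ 0.0051
Since p ≈ 0.0051 < α = 0.1, reject H0; the evidence is statistically significant.

-2.764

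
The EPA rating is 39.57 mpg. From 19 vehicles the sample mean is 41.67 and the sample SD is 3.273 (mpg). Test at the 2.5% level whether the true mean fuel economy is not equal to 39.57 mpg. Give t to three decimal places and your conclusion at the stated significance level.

H0: μ = 39.57; H1: μ ≠ 39.57 (one-sample t-test, two-sided).
t = (x̄ − μ₀)/(s/√n) = (41.67 − 39.57)/(3.273/√19) = 2.797
df = n − 1 = 18
Two-sided p-value ≈ 0.012
Since p ≈ 0.012 < α = 0.025, reject H0; the evidence is statistically significant.

t = 2.797; reject H0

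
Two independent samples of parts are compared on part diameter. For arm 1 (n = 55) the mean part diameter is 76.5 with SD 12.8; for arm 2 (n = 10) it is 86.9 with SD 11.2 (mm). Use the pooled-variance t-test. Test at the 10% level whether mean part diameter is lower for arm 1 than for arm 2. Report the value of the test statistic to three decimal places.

Let group 1 = arm 1, group 2 = arm 2. H0: μ_1 = μ_2; H1: μ_1 < μ_2 (two-sample pooled-variance t-test, left-tailed).
s_p² = [(55−1)·12.8² + (10−1)·11.2²]/(55+10−2) = 158.354
t = (76.5 − 86.9)/√[158.354·(1/55 + 1/10)] = -2.404
df = n₁ + n₂ − 2 = 63
p-value = P(T ≤ -2.404) ≈ 0.010
Since p ≈ 0.010 < α = 0.1, reject H0; the evidence is statistically significant.

-2.404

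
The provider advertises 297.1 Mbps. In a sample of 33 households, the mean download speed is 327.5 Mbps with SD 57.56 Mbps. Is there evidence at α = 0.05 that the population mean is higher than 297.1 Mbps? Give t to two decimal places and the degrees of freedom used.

H0: μ = 297.1; H1: μ > 297.1 (one-sample t-test, right-tailed).
t = (x̄ − μ₀)/(s/√n) = (327.5 − 297.1)/(57.56/√33) = 3.03
df = n − 1 = 32
p-value = P(T ≥ 3.03) ≈ 0.002
Since p ≈ 0.002 < α = 0.05, reject H0; the evidence is statistically significant.

t = 3.03, df = 32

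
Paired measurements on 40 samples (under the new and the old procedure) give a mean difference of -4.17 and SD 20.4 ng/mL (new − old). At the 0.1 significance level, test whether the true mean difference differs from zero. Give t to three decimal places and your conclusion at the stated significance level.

H0: μ_d = 0; H1: μ_d ≠ 0 (paired t-test on the differences, two-sided).
t = d̄/(s_d/√n) = -4.17/(20.4/√40) = -1.293
df = n − 1 = 39
Two-sided p-value ≈ 0.2037
Since p ≈ 0.2037 > α = 0.1, fail to reject H0; the data do not provide sufficient evidence against H0.

t = -1.293; fail to reject H0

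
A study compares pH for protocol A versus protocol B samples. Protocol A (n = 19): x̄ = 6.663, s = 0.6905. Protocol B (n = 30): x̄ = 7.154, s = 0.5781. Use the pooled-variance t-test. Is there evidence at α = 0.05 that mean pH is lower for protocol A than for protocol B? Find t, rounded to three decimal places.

Let group 1 = protocol A, group 2 = protocol B. H0: μ_1 = μ_2; H1: μ_1 < μ_2 (two-sample pooled-variance t-test, left-tailed).
s_p² = [(19−1)·0.6905² + (30−1)·0.5781²]/(19+30−2) = 0.388809
t = (6.663 − 7.154)/√[0.388809·(1/19 + 1/30)] = -2.686
df = n₁ + n₂ − 2 = 47
p-value = P(T ≤ -2.686) ≈ 0.005
Since p ≈ 0.005 < α = 0.05, reject H0; the data support H1.

-2.686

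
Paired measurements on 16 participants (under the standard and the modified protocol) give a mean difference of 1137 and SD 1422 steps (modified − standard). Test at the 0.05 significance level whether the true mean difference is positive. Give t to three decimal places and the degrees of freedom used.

H0: μ_d = 0; H1: μ_d > 0 (paired t-test on the differences, right-tailed).
t = d̄/(s_d/√n) = 1137/(1422/√16) = 3.198
df = n − 1 = 15
p-value = P(T ≥ 3.198) ≈ 0.003
Since p ≈ 0.003 < α = 0.05, reject H0; the evidence is statistically significant.

t = 3.198, df = 15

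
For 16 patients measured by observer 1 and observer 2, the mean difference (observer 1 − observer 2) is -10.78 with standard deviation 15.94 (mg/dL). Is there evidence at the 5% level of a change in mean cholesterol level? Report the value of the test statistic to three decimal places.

-2.705

H0: μ_d = 0; H1: μ_d ≠ 0 (paired t-test on the differences, two-sided).
t = d̄/(s_d/√n) = -10.78/(15.94/√16) = -2.705
df = n − 1 = 15
Two-sided p-value ≈ 0.016
Since p ≈ 0.016 < α = 0.05, reject H0; the data support H1.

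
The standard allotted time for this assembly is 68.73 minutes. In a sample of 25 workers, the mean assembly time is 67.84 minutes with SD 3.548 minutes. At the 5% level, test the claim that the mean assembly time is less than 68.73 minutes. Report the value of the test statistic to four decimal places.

H0: μ = 68.73; H1: μ < 68.73 (one-sample t-test, left-tailed).
t = (x̄ − μ₀)/(s/√n) = (67.84 − 68.73)/(3.548/√25) = -1.2542
df = n − 1 = 24
p-value = P(T ≤ -1.2542) ≈ 0.111
Since p ≈ 0.111 > α = 0.05, fail to reject H0; the evidence is not statistically significant.

-1.2542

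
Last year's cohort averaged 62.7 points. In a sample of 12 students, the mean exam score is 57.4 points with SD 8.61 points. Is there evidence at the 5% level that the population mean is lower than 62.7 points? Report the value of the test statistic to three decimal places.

-2.132

H0: μ = 62.7; H1: μ < 62.7 (one-sample t-test, left-tailed).
t = (x̄ − μ₀)/(s/√n) = (57.4 − 62.7)/(8.61/√12) = -2.132
df = n − 1 = 11
p-value = P(T ≤ -2.132) ≈ 0.028
Since p ≈ 0.028 < α = 0.05, reject H0; the data support H1.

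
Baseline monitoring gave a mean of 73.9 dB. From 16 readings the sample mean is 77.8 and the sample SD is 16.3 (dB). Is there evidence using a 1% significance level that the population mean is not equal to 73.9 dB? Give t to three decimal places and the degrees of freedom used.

H0: μ = 73.9; H1: μ ≠ 73.9 (one-sample t-test, two-sided).
t = (x̄ − μ₀)/(s/√n) = (77.8 − 73.9)/(16.3/√16) = 0.957
df = n − 1 = 15
Two-sided p-value ≈ 0.3537
Since p ≈ 0.3537 > α = 0.01, fail to reject H0; the evidence is not statistically significant.

t = 0.957, df = 15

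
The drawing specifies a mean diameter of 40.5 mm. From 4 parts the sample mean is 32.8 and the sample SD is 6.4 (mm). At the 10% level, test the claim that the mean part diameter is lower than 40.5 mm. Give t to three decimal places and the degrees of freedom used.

H0: μ = 40.5; H1: μ < 40.5 (one-sample t-test, left-tailed).
t = (x̄ − μ₀)/(s/√n) = (32.8 − 40.5)/(6.4/√4) = -2.406
df = n − 1 = 3
p-value = P(T ≤ -2.406) ≈ 0.0477
Since p ≈ 0.0477 < α = 0.1, reject H0; the evidence is statistically significant.

t = -2.406, df = 3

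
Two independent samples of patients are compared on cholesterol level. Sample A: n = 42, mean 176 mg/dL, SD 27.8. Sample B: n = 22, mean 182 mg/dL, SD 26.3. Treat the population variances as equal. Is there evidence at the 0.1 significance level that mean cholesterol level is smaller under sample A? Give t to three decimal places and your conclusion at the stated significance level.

Let group 1 = sample A, group 2 = sample B. H0: μ_1 = μ_2; H1: μ_1 < μ_2 (two-sample pooled-variance t-test, left-tailed).
s_p² = [(42−1)·27.8² + (22−1)·26.3²]/(42+22−2) = 745.354
t = (176 − 182)/√[745.354·(1/42 + 1/22)] = -0.835
df = n₁ + n₂ − 2 = 62
p-value = P(T ≤ -0.835) ≈ 0.203
Since p ≈ 0.203 > α = 0.1, fail to reject H0; the data do not provide sufficient evidence against H0.

t = -0.835; fail to reject H0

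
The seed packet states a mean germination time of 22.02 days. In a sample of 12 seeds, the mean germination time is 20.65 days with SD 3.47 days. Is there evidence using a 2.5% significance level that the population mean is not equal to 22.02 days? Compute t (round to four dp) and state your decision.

t = -1.3677; fail to reject H0

H0: μ = 22.02; H1: μ ≠ 22.02 (one-sample t-test, two-sided).
t = (x̄ − μ₀)/(s/√n) = (20.65 − 22.02)/(3.47/√12) = -1.3677
df = n − 1 = 11
Two-sided p-value ≈ 0.1987
Since p ≈ 0.1987 > α = 0.025, fail to reject H0; the data do not provide sufficient evidence against H0.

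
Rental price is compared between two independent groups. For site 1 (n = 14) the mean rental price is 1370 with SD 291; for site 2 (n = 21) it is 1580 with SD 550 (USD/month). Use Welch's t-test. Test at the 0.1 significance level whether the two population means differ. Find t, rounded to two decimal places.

-1.47

Let group 1 = site 1, group 2 = site 2. H0: μ_1 = μ_2; H1: μ_1 ≠ μ_2 (Welch's two-sample t-test, two-sided).
t = (x̄_1 − x̄_2)/√(s_1²/n_1 + s_2²/n_2) = (1370 − 1580)/√(291²/14 + 550²/21) = -1.47
Welch–Satterthwaite df ≈ 31.72
Two-sided p-value ≈ 0.152
Since p ≈ 0.152 > α = 0.1, fail to reject H0; the evidence is not statistically significant.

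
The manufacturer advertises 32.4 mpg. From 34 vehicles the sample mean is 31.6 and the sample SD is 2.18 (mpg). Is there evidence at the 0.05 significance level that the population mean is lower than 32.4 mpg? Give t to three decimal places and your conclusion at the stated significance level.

t = -2.140; reject H0

H0: μ = 32.4; H1: μ < 32.4 (one-sample t-test, left-tailed).
t = (x̄ − μ₀)/(s/√n) = (31.6 − 32.4)/(2.18/√34) = -2.140
df = n − 1 = 33
p-value = P(T ≤ -2.140) ≈ 0.0199
Since p ≈ 0.0199 < α = 0.05, reject H0; the evidence is statistically significant.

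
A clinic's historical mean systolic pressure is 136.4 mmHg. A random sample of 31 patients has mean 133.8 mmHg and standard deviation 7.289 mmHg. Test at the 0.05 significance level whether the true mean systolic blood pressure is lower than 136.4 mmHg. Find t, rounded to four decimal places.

H0: μ = 136.4; H1: μ < 136.4 (one-sample t-test, left-tailed).
t = (x̄ − μ₀)/(s/√n) = (133.8 − 136.4)/(7.289/√31) = -1.9860
df = n − 1 = 30
p-value = P(T ≤ -1.9860) ≈ 0.028
Since p ≈ 0.028 < α = 0.05, reject H0; the evidence is statistically significant.

-1.9860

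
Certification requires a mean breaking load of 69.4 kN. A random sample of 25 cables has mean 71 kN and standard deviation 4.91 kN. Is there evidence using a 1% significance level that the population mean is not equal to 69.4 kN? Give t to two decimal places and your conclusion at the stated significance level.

H0: μ = 69.4; H1: μ ≠ 69.4 (one-sample t-test, two-sided).
t = (x̄ − μ₀)/(s/√n) = (71 − 69.4)/(4.91/√25) = 1.63
df = n − 1 = 24
Two-sided p-value ≈ 0.116
Since p ≈ 0.116 > α = 0.01, fail to reject H0; the data do not provide sufficient evidence against H0.

t = 1.63; fail to reject H0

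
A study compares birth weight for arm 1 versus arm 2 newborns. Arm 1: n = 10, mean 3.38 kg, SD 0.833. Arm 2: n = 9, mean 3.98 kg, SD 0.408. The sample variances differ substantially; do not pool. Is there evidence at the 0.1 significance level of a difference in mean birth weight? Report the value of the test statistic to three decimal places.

Let group 1 = arm 1, group 2 = arm 2. H0: μ_1 = μ_2; H1: μ_1 ≠ μ_2 (Welch's two-sample t-test, two-sided).
t = (x̄_1 − x̄_2)/√(s_1²/n_1 + s_2²/n_2) = (3.38 − 3.98)/√(0.833²/10 + 0.408²/9) = -2.024
Welch–Satterthwaite df ≈ 13.37
Two-sided p-value ≈ 0.0634
Since p ≈ 0.0634 < α = 0.1, reject H0; the data support H1.

-2.024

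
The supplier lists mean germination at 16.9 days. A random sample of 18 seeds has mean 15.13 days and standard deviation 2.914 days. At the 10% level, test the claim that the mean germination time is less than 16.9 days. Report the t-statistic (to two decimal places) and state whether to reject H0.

t = -2.58; reject H0

H0: μ = 16.9; H1: μ < 16.9 (one-sample t-test, left-tailed).
t = (x̄ − μ₀)/(s/√n) = (15.13 − 16.9)/(2.914/√18) = -2.58
df = n − 1 = 17
p-value = P(T ≤ -2.58) ≈ 0.010
Since p ≈ 0.010 < α = 0.1, reject H0; the data support H1.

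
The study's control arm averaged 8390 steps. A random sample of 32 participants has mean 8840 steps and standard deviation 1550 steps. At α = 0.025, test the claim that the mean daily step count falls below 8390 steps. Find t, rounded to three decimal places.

1.642

H0: μ = 8390; H1: μ < 8390 (one-sample t-test, left-tailed).
t = (x̄ − μ₀)/(s/√n) = (8840 − 8390)/(1550/√32) = 1.642
df = n − 1 = 31
p-value = P(T ≤ 1.642) ≈ 0.9447
Since p ≈ 0.9447 > α = 0.025, fail to reject H0; the evidence is not statistically significant.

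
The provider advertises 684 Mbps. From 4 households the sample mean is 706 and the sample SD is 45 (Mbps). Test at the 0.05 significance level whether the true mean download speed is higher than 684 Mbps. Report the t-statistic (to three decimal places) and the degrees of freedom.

t = 0.978, df = 3

H0: μ = 684; H1: μ > 684 (one-sample t-test, right-tailed).
t = (x̄ − μ₀)/(s/√n) = (706 − 684)/(45/√4) = 0.978
df = n − 1 = 3
p-value = P(T ≥ 0.978) ≈ 0.2001
Since p ≈ 0.2001 > α = 0.05, fail to reject H0; the evidence is not statistically significant.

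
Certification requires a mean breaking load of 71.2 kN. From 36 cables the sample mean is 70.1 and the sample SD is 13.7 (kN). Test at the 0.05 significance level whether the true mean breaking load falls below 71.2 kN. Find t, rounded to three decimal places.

H0: μ = 71.2; H1: μ < 71.2 (one-sample t-test, left-tailed).
t = (x̄ − μ₀)/(s/√n) = (70.1 − 71.2)/(13.7/√36) = -0.482
df = n − 1 = 35
p-value = P(T ≤ -0.482) ≈ 0.316
Since p ≈ 0.316 > α = 0.05, fail to reject H0; the data do not provide sufficient evidence against H0.

-0.482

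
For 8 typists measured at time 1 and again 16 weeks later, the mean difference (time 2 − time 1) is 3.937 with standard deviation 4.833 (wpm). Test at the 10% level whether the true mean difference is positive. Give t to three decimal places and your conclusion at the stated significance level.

H0: μ_d = 0; H1: μ_d > 0 (paired t-test on the differences, right-tailed).
t = d̄/(s_d/√n) = 3.937/(4.833/√8) = 2.304
df = n − 1 = 7
p-value = P(T ≥ 2.304) ≈ 0.027
Since p ≈ 0.027 < α = 0.1, reject H0; the evidence is statistically significant.

t = 2.304; reject H0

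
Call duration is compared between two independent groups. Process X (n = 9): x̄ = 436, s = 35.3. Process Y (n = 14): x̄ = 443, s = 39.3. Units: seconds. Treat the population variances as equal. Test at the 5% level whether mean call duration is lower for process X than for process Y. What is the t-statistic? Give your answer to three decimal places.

Let group 1 = process X, group 2 = process Y. H0: μ_1 = μ_2; H1: μ_1 < μ_2 (two-sample pooled-variance t-test, left-tailed).
s_p² = [(9−1)·35.3² + (14−1)·39.3²]/(9+14−2) = 1430.81
t = (436 − 443)/√[1430.81·(1/9 + 1/14)] = -0.433
df = n₁ + n₂ − 2 = 21
p-value = P(T ≤ -0.433) ≈ 0.3347
Since p ≈ 0.3347 > α = 0.05, fail to reject H0; the data do not provide sufficient evidence against H0.

-0.433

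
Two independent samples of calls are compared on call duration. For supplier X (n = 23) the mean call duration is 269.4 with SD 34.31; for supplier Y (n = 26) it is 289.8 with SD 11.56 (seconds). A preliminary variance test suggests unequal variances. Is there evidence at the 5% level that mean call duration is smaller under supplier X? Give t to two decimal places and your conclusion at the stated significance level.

Let group 1 = supplier X, group 2 = supplier Y. H0: μ_1 = μ_2; H1: μ_1 < μ_2 (Welch's two-sample t-test, left-tailed).
t = (x̄_1 − x̄_2)/√(s_1²/n_1 + s_2²/n_2) = (269.4 − 289.8)/√(34.31²/23 + 11.56²/26) = -2.72
Welch–Satterthwaite df ≈ 26.41
p-value = P(T ≤ -2.72) ≈ 0.006
Since p ≈ 0.006 < α = 0.05, reject H0; the evidence is statistically significant.

t = -2.72; reject H0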